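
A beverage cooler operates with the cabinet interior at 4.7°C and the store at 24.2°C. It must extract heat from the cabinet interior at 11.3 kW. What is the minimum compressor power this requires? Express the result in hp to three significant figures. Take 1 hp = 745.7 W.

1.06 hp

In absolute terms T_C = 277.85 K and T_H = 297.35 K, so ΔT = 19.50 K.
COP_Carnot = T_C/ΔT = 277.85/19.50 = 14.25.
Ẇ_min = Q̇/COP_Carnot = 11.30/14.25 = 0.7931 kW = 1.064 hp.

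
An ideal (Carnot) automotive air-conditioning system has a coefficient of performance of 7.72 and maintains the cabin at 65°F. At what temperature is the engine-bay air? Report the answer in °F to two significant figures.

130 °F

COP_R = T_C/(T_H − T_C) gives T_H − T_C = T_C/COP.
With T_C = 291.48 K, T_H = 291.48 × (1 + 1/7.72) = 329.24 K.
Converting, 329.24 K = 132.96°F.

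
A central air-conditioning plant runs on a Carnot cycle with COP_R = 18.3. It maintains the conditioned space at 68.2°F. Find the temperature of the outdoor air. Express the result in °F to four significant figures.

COP_R = T_C/(T_H − T_C) gives T_H − T_C = T_C/COP.
With T_C = 293.26 K, T_H = 293.26 × (1 + 1/18.3) = 309.29 K.
Converting, 309.29 K = 97.05°F.

97.05 °F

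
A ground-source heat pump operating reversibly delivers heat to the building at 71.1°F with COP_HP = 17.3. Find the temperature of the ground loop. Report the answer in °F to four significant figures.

40.42 °F

COP_HP = T_H/(T_H − T_C) gives T_H − T_C = T_H/COP.
With T_H = 294.87 K, T_C = 294.87 × (1 − 1/17.3) = 277.83 K.
Converting, 277.83 K = 40.42°F.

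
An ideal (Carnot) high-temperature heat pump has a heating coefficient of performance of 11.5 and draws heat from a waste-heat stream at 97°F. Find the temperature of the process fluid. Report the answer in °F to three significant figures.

150 °F

COP_HP = T_H/(T_H − T_C) rearranges to T_H = COP·T_C/(COP − 1).
With T_C = 309.26 K, T_H = 11.5 × 309.26/10.50 = 338.71 K.
Converting, 338.71 K = 150.02°F.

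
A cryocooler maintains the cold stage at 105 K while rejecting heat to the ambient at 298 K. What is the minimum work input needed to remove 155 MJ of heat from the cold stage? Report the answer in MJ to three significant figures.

285 MJ

The reservoir spacing is ΔT = 298 − 105 = 193.0 K.
The reversible limit is COP_R = T_C/ΔT = 0.5440, so W_min = Q_C/COP = Q_C·ΔT/T_C.
W_min = 155.0 × 193.0/105.00 = 284.9 MJ.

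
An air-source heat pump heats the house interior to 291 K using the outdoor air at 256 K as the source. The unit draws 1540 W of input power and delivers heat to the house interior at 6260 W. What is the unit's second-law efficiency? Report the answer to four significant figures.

0.4889

COP_actual = Q̇_H/Ẇ = 6260/1540 = 4.065.
The reservoir spacing is ΔT = 291 − 256 = 35.00 K.
COP_Carnot = T_H/ΔT = 291.00/35.00 = 8.314.
η_II = COP_actual/COP_Carnot = 4.065/8.314 = 0.4889.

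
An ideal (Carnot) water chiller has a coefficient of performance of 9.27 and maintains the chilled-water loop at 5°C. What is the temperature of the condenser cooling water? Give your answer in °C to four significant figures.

COP_R = T_C/(T_H − T_C) gives T_H − T_C = T_C/COP.
With T_C = 278.15 K, T_H = 278.15 × (1 + 1/9.27) = 308.16 K.
Converting, 308.16 K = 35.01°C.

35.01 °C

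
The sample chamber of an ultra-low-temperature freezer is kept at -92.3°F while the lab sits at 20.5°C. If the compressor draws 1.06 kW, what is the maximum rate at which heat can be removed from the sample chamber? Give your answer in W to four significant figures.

In absolute terms T_C = 204.09 K and T_H = 293.65 K, so ΔT = 89.56 K.
COP_Carnot = T_C/ΔT = 204.09/89.56 = 2.279.
Q̇_max = COP_Carnot × Ẇ = 2.279 × 1.060 kW = 2.416 kW = 2416 W.

2416 W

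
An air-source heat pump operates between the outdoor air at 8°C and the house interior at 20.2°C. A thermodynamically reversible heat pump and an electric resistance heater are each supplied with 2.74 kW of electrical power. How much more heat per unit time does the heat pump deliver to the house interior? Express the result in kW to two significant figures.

63 kW

In absolute terms T_C = 281.15 K and T_H = 293.35 K, so ΔT = 12.20 K.
COP_Carnot = T_H/ΔT = 293.35/12.20 = 24.05.
The heat pump delivers Q̇_H = COP × Ẇ = 65.88 kW; the resistance heater delivers Ẇ = 2.740 kW.
Extra = (COP − 1)·Ẇ = 63.14 kW.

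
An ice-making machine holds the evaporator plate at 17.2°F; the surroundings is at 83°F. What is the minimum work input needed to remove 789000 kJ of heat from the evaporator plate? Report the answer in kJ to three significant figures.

In absolute terms T_C = 264.93 K and T_H = 301.48 K, so ΔT = 36.56 K.
The reversible limit is COP_R = T_C/ΔT = 7.247, so W_min = Q_C/COP = Q_C·ΔT/T_C.
W_min = 789000 × 36.56/264.93 = 108900 kJ.

109000 kJ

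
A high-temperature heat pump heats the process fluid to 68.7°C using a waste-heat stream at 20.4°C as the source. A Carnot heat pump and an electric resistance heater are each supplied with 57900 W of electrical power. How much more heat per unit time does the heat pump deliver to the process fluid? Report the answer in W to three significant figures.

In absolute terms T_C = 293.55 K and T_H = 341.85 K, so ΔT = 48.30 K.
COP_Carnot = T_H/ΔT = 341.85/48.30 = 7.078.
The heat pump delivers Q̇_H = COP × Ẇ = 409800 W; the resistance heater delivers Ẇ = 57900 W.
Extra = (COP − 1)·Ẇ = 351900 W.

352000 W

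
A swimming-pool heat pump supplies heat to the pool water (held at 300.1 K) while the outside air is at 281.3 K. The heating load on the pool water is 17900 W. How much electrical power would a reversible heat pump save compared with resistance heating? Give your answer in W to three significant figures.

The reservoir spacing is ΔT = 300.1 − 281.3 = 18.80 K.
COP_Carnot = T_H/ΔT = 300.10/18.80 = 15.96.
Resistance heating needs Ẇ_res = Q̇_H = 17900 W; the reversible heat pump needs only Ẇ_hp = Q̇_H/COP = 1121 W.
Saving = 17900 − 1121 = 16780 W.

16800 W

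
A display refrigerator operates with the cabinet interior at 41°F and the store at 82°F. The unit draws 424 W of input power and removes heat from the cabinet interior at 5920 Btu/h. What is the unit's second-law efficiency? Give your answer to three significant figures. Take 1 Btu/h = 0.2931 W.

0.335

Converting, Q̇_C = 5920 Btu/h = 1735 W, so COP_actual = Q̇_C/Ẇ = 1735/424.0 = 4.092.
In absolute terms T_C = 278.15 K and T_H = 300.93 K, so ΔT = 22.78 K.
COP_Carnot = T_C/ΔT = 278.15/22.78 = 12.21.
η_II = COP_actual/COP_Carnot = 4.092/12.21 = 0.3351.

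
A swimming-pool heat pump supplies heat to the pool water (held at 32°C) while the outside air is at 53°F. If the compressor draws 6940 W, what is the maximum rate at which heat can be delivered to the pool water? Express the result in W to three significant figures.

104000 W

In absolute terms T_C = 284.82 K and T_H = 305.15 K, so ΔT = 20.33 K.
COP_Carnot = T_H/ΔT = 305.15/20.33 = 15.01.
Q̇_max = COP_Carnot × Ẇ = 15.01 × 6940 W = 104200 W.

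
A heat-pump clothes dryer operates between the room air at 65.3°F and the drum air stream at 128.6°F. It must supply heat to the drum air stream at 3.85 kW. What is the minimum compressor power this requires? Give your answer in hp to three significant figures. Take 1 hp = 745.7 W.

In absolute terms T_C = 291.65 K and T_H = 326.82 K, so ΔT = 35.17 K.
COP_Carnot = T_H/ΔT = 326.82/35.17 = 9.293.
Ẇ_min = Q̇/COP_Carnot = 3.850/9.293 = 0.4143 kW = 0.5556 hp.

0.556 hp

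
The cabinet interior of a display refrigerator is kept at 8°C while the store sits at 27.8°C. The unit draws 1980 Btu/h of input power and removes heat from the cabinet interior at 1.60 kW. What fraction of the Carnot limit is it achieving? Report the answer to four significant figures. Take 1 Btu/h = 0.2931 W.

Converting, Q̇_C = 1.600 kW = 5459 Btu/h, so COP_actual = Q̇_C/Ẇ = 5459/1980 = 2.757.
In absolute terms T_C = 281.15 K and T_H = 300.95 K, so ΔT = 19.80 K.
COP_Carnot = T_C/ΔT = 281.15/19.80 = 14.20.
η_II = COP_actual/COP_Carnot = 2.757/14.20 = 0.1942.

0.1942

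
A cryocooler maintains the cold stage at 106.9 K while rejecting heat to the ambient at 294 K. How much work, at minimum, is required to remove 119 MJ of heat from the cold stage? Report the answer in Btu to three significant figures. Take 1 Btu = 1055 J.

197000 Btu

The reservoir spacing is ΔT = 294 − 106.9 = 187.1 K.
The reversible limit is COP_R = T_C/ΔT = 0.5714, so W_min = Q_C/COP = Q_C·ΔT/T_C.
W_min = 119.0 × 187.1/106.90 = 208.3 MJ = 197400 Btu.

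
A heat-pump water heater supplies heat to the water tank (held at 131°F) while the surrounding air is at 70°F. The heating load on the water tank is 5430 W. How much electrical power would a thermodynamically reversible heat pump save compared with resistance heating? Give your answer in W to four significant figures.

4869 W

In absolute terms T_C = 294.26 K and T_H = 328.15 K, so ΔT = 33.89 K.
COP_Carnot = T_H/ΔT = 328.15/33.89 = 9.683.
Resistance heating needs Ẇ_res = Q̇_H = 5430 W; the reversible heat pump needs only Ẇ_hp = Q̇_H/COP = 560.8 W.
Saving = 5430 − 560.8 = 4869 W.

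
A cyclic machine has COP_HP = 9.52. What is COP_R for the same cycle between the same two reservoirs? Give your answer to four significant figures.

Since Q_H = Q_C + W for any cycle, COP_R = Q_C/W = Q_H/W − 1.
COP_R = 9.52 − 1 = 8.52.

8.520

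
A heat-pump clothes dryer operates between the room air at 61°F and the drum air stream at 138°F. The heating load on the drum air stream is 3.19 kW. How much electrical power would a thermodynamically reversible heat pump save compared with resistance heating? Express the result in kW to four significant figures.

2.779 kW

In absolute terms T_C = 289.26 K and T_H = 332.04 K, so ΔT = 42.78 K.
COP_Carnot = T_H/ΔT = 332.04/42.78 = 7.762.
Resistance heating needs Ẇ_res = Q̇_H = 3.190 kW; the reversible heat pump needs only Ẇ_hp = Q̇_H/COP = 0.4110 kW.
Saving = 3.190 − 0.4110 = 2.779 kW.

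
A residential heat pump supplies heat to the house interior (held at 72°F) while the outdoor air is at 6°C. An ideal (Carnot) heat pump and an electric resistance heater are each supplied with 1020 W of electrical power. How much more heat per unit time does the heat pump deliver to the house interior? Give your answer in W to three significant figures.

In absolute terms T_C = 279.15 K and T_H = 295.37 K, so ΔT = 16.22 K.
COP_Carnot = T_H/ΔT = 295.37/16.22 = 18.21.
The heat pump delivers Q̇_H = COP × Ẇ = 18570 W; the resistance heater delivers Ẇ = 1020 W.
Extra = (COP − 1)·Ẇ = 17550 W.

17600 W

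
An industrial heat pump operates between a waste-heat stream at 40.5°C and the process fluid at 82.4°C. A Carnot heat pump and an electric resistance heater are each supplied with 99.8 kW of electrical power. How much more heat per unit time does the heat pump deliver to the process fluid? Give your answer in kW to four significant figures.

747.1 kW

In absolute terms T_C = 313.65 K and T_H = 355.55 K, so ΔT = 41.90 K.
COP_Carnot = T_H/ΔT = 355.55/41.90 = 8.486.
The heat pump delivers Q̇_H = COP × Ẇ = 846.9 kW; the resistance heater delivers Ẇ = 99.80 kW.
Extra = (COP − 1)·Ẇ = 747.1 kW.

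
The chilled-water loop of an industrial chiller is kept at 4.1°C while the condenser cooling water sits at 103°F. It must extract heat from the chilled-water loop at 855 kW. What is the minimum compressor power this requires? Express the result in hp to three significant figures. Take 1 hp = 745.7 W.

In absolute terms T_C = 277.25 K and T_H = 312.59 K, so ΔT = 35.34 K.
COP_Carnot = T_C/ΔT = 277.25/35.34 = 7.844.
Ẇ_min = Q̇/COP_Carnot = 855.0/7.844 = 109.0 kW = 146.2 hp.

146 hp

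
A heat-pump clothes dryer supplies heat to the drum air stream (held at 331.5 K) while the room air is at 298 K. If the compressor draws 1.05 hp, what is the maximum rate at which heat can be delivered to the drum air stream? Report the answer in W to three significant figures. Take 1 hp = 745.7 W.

The reservoir spacing is ΔT = 331.5 − 298 = 33.50 K.
COP_Carnot = T_H/ΔT = 331.50/33.50 = 9.896.
Q̇_max = COP_Carnot × Ẇ = 9.896 × 1.050 hp = 10.39 hp = 7748 W.

7750 W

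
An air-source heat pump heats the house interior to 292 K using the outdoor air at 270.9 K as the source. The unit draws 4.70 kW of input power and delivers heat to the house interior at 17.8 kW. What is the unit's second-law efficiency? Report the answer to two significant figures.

COP_actual = Q̇_H/Ẇ = 17.80/4.700 = 3.787.
The reservoir spacing is ΔT = 292 − 270.9 = 21.10 K.
COP_Carnot = T_H/ΔT = 292.00/21.10 = 13.84.
η_II = COP_actual/COP_Carnot = 3.787/13.84 = 0.2737.

0.27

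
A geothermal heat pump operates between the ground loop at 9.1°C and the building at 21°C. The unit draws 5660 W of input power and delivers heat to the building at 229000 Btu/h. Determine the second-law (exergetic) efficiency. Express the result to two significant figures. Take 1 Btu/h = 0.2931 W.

Converting, Q̇_H = 229000 Btu/h = 67120 W, so COP_actual = Q̇_H/Ẇ = 67120/5660 = 11.86.
In absolute terms T_C = 282.25 K and T_H = 294.15 K, so ΔT = 11.90 K.
COP_Carnot = T_H/ΔT = 294.15/11.90 = 24.72.
η_II = COP_actual/COP_Carnot = 11.86/24.72 = 0.4797.

0.48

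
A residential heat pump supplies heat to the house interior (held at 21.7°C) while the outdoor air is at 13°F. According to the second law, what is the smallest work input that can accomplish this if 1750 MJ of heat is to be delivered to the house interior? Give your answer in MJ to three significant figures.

191 MJ

In absolute terms T_C = 262.59 K and T_H = 294.85 K, so ΔT = 32.26 K.
The reversible limit is COP_HP = T_H/ΔT = 9.141, so W_min = Q_H/COP = Q_H·ΔT/T_H.
W_min = 1750 × 32.26/294.85 = 191.4 MJ.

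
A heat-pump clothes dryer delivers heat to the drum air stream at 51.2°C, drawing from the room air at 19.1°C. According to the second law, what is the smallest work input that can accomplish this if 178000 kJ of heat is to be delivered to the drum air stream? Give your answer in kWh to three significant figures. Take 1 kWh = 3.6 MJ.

In absolute terms T_C = 292.25 K and T_H = 324.35 K, so ΔT = 32.10 K.
The reversible limit is COP_HP = T_H/ΔT = 10.10, so W_min = Q_H/COP = Q_H·ΔT/T_H.
W_min = 178000 × 32.10/324.35 = 17620 kJ = 4.893 kWh.

4.89 kWh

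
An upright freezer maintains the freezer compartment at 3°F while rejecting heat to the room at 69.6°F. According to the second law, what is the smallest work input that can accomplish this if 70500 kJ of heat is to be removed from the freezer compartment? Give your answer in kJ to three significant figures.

In absolute terms T_C = 257.04 K and T_H = 294.04 K, so ΔT = 37.00 K.
The reversible limit is COP_R = T_C/ΔT = 6.947, so W_min = Q_C/COP = Q_C·ΔT/T_C.
W_min = 70500 × 37.00/257.04 = 10150 kJ.

10100 kJ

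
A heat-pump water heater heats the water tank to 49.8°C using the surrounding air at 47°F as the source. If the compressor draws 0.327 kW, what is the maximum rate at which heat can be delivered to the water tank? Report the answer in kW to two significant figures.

In absolute terms T_C = 281.48 K and T_H = 322.95 K, so ΔT = 41.47 K.
COP_Carnot = T_H/ΔT = 322.95/41.47 = 7.788.
Q̇_max = COP_Carnot × Ẇ = 7.788 × 0.3270 kW = 2.547 kW.

2.5 kW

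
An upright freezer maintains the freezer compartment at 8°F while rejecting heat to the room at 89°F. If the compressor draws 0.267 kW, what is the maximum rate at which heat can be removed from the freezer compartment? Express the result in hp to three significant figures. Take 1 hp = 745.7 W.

2.07 hp

In absolute terms T_C = 259.82 K and T_H = 304.82 K, so ΔT = 45.00 K.
COP_Carnot = T_C/ΔT = 259.82/45.00 = 5.774.
Q̇_max = COP_Carnot × Ẇ = 5.774 × 0.2670 kW = 1.542 kW = 2.067 hp.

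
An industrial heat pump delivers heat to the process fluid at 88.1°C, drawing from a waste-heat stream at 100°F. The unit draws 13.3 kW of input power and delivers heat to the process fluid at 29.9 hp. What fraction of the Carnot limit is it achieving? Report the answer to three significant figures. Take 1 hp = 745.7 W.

Converting, Q̇_H = 29.90 hp = 22.30 kW, so COP_actual = Q̇_H/Ẇ = 22.30/13.30 = 1.676.
In absolute terms T_C = 310.93 K and T_H = 361.25 K, so ΔT = 50.32 K.
COP_Carnot = T_H/ΔT = 361.25/50.32 = 7.179.
η_II = COP_actual/COP_Carnot = 1.676/7.179 = 0.2335.

0.234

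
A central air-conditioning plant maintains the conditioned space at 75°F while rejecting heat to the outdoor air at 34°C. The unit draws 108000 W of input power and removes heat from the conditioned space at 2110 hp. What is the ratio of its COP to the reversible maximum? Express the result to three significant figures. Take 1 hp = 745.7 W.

Converting, Q̇_C = 2110 hp = 1573000 W, so COP_actual = Q̇_C/Ẇ = 1573000/108000 = 14.57.
In absolute terms T_C = 297.04 K and T_H = 307.15 K, so ΔT = 10.11 K.
COP_Carnot = T_C/ΔT = 297.04/10.11 = 29.38.
η_II = COP_actual/COP_Carnot = 14.57/29.38 = 0.4959.

0.496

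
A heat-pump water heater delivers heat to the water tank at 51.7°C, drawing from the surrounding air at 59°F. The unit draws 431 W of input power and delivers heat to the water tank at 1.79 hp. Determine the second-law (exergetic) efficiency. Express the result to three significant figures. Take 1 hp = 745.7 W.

0.350

Converting, Q̇_H = 1.790 hp = 1335 W, so COP_actual = Q̇_H/Ẇ = 1335/431.0 = 3.097.
In absolute terms T_C = 288.15 K and T_H = 324.85 K, so ΔT = 36.70 K.
COP_Carnot = T_H/ΔT = 324.85/36.70 = 8.851.
η_II = COP_actual/COP_Carnot = 3.097/8.851 = 0.3499.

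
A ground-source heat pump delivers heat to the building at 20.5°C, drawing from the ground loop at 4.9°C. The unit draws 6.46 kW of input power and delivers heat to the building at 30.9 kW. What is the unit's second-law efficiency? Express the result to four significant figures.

COP_actual = Q̇_H/Ẇ = 30.90/6.460 = 4.783.
In absolute terms T_C = 278.05 K and T_H = 293.65 K, so ΔT = 15.60 K.
COP_Carnot = T_H/ΔT = 293.65/15.60 = 18.82.
η_II = COP_actual/COP_Carnot = 4.783/18.82 = 0.2541.

0.2541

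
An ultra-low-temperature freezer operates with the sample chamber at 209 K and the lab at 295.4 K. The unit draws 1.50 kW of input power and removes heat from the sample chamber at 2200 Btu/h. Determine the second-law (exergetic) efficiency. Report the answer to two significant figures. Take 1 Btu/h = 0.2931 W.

0.18

Converting, Q̇_C = 2200 Btu/h = 0.6448 kW, so COP_actual = Q̇_C/Ẇ = 0.6448/1.500 = 0.4299.
The reservoir spacing is ΔT = 295.4 − 209 = 86.40 K.
COP_Carnot = T_C/ΔT = 209.00/86.40 = 2.419.
η_II = COP_actual/COP_Carnot = 0.4299/2.419 = 0.1777.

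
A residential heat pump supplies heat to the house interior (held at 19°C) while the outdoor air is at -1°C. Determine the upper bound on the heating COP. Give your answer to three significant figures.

14.6

In absolute terms T_C = 272.15 K and T_H = 292.15 K, so ΔT = 20.00 K.
For a reversible cycle, COP_Carnot = T_H/ΔT = 292.15/20.00 = 14.61.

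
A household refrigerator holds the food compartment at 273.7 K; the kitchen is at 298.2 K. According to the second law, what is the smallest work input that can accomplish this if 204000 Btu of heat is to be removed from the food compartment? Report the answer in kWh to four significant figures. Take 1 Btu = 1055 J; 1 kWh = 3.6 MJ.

5.351 kWh

The reservoir spacing is ΔT = 298.2 − 273.7 = 24.50 K.
The reversible limit is COP_R = T_C/ΔT = 11.17, so W_min = Q_C/COP = Q_C·ΔT/T_C.
W_min = 204000 × 24.50/273.70 = 18260 Btu = 5.351 kWh.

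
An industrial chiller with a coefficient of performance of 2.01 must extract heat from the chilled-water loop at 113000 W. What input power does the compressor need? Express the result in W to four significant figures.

Ẇ = Q̇_C/COP = 113000/2.01 = 56220 W.

56220 W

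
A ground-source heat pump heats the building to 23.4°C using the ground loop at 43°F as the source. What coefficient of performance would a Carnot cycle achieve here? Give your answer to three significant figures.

17.2

In absolute terms T_C = 279.26 K and T_H = 296.55 K, so ΔT = 17.29 K.
For a reversible cycle, COP_Carnot = T_H/ΔT = 296.55/17.29 = 17.15.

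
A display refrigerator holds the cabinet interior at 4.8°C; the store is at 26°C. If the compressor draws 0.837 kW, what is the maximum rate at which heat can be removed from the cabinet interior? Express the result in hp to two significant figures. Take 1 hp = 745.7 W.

15 hp

In absolute terms T_C = 277.95 K and T_H = 299.15 K, so ΔT = 21.20 K.
COP_Carnot = T_C/ΔT = 277.95/21.20 = 13.11.
Q̇_max = COP_Carnot × Ẇ = 13.11 × 0.8370 kW = 10.97 kW = 14.72 hp.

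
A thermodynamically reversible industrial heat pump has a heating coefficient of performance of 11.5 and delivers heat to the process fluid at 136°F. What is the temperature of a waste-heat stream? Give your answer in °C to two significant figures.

COP_HP = T_H/(T_H − T_C) gives T_H − T_C = T_H/COP.
With T_H = 330.93 K, T_C = 330.93 × (1 − 1/11.5) = 302.15 K.
Converting, 302.15 K = 29.00°C.

29 °C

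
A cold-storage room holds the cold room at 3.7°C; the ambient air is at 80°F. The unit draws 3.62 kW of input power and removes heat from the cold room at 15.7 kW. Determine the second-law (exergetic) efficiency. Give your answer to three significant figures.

0.360

COP_actual = Q̇_C/Ẇ = 15.70/3.620 = 4.337.
In absolute terms T_C = 276.85 K and T_H = 299.82 K, so ΔT = 22.97 K.
COP_Carnot = T_C/ΔT = 276.85/22.97 = 12.05.
η_II = COP_actual/COP_Carnot = 4.337/12.05 = 0.3598.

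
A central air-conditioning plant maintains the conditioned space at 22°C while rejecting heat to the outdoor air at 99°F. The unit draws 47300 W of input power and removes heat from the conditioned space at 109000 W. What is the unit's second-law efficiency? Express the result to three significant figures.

0.119

COP_actual = Q̇_C/Ẇ = 109000/47300 = 2.304.
In absolute terms T_C = 295.15 K and T_H = 310.37 K, so ΔT = 15.22 K.
COP_Carnot = T_C/ΔT = 295.15/15.22 = 19.39.
η_II = COP_actual/COP_Carnot = 2.304/19.39 = 0.1189.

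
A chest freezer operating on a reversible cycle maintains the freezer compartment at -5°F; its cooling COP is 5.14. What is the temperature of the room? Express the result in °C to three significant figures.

COP_R = T_C/(T_H − T_C) gives T_H − T_C = T_C/COP.
With T_C = 252.59 K, T_H = 252.59 × (1 + 1/5.14) = 301.74 K.
Converting, 301.74 K = 28.59°C.

28.6 °C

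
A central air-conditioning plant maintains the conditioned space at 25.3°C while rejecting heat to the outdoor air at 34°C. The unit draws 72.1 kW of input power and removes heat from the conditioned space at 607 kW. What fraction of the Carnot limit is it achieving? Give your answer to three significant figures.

0.245

COP_actual = Q̇_C/Ẇ = 607.0/72.10 = 8.419.
In absolute terms T_C = 298.45 K and T_H = 307.15 K, so ΔT = 8.700 K.
COP_Carnot = T_C/ΔT = 298.45/8.700 = 34.30.
η_II = COP_actual/COP_Carnot = 8.419/34.30 = 0.2454.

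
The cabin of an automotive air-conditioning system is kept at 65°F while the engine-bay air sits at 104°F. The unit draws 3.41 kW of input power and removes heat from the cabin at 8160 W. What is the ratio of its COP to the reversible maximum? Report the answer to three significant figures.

0.178

Converting, Q̇_C = 8160 W = 8.160 kW, so COP_actual = Q̇_C/Ẇ = 8.160/3.410 = 2.393.
In absolute terms T_C = 291.48 K and T_H = 313.15 K, so ΔT = 21.67 K.
COP_Carnot = T_C/ΔT = 291.48/21.67 = 13.45.
η_II = COP_actual/COP_Carnot = 2.393/13.45 = 0.1779.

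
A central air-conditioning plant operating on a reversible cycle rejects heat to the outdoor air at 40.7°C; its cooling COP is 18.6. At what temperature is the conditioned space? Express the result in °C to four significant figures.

24.69 °C

For a Carnot refrigerator COP_R = T_C/(T_H − T_C), so T_C = COP·T_H/(1 + COP).
With T_H = 313.85 K, T_C = 18.6 × 313.85/19.60 = 297.84 K.
Converting, 297.84 K = 24.69°C.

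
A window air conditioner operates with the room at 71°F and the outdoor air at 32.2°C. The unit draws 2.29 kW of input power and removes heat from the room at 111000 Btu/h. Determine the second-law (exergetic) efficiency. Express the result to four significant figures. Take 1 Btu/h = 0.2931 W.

Converting, Q̇_C = 111000 Btu/h = 32.53 kW, so COP_actual = Q̇_C/Ẇ = 32.53/2.290 = 14.21.
In absolute terms T_C = 294.82 K and T_H = 305.35 K, so ΔT = 10.53 K.
COP_Carnot = T_C/ΔT = 294.82/10.53 = 27.99.
η_II = COP_actual/COP_Carnot = 14.21/27.99 = 0.5076.

0.5076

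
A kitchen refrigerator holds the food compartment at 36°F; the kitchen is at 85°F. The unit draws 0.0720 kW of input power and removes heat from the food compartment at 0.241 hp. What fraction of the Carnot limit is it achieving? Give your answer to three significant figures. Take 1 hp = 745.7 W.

0.247

Converting, Q̇_C = 0.2410 hp = 0.1797 kW, so COP_actual = Q̇_C/Ẇ = 0.1797/0.07200 = 2.496.
In absolute terms T_C = 275.37 K and T_H = 302.59 K, so ΔT = 27.22 K.
COP_Carnot = T_C/ΔT = 275.37/27.22 = 10.12.
η_II = COP_actual/COP_Carnot = 2.496/10.12 = 0.2467.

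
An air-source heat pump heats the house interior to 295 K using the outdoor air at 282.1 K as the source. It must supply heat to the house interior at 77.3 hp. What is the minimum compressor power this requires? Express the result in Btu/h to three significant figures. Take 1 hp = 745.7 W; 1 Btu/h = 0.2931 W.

8600 Btu/h

The reservoir spacing is ΔT = 295 − 282.1 = 12.90 K.
COP_Carnot = T_H/ΔT = 295.00/12.90 = 22.87.
Ẇ_min = Q̇/COP_Carnot = 77.30/22.87 = 3.380 hp = 8600 Btu/h.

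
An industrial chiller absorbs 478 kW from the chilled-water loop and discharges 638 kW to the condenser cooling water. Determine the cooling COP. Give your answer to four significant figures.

The first law gives Q̇_H = Q̇_C + Ẇ, so the three rates are Q̇_C = 478.0, Q̇_H = 638.0, Ẇ = 160.0 kW.
COP_R = Q̇_C/Ẇ = 478.0/160.0 = 2.988.

2.988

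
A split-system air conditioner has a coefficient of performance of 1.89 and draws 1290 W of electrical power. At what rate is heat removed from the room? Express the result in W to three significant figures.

Q̇_C = COP × Ẇ = 1.89 × 1290 = 2438 W.

2440 W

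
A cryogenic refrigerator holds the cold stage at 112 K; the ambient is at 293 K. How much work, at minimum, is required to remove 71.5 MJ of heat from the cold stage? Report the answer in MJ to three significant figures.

The reservoir spacing is ΔT = 293 − 112 = 181.0 K.
The reversible limit is COP_R = T_C/ΔT = 0.6188, so W_min = Q_C/COP = Q_C·ΔT/T_C.
W_min = 71.50 × 181.0/112.00 = 115.5 MJ.

116 MJ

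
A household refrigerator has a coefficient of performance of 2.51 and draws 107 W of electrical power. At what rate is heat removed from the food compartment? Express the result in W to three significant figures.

269 W

Q̇_C = COP × Ẇ = 2.51 × 107.0 = 268.6 W.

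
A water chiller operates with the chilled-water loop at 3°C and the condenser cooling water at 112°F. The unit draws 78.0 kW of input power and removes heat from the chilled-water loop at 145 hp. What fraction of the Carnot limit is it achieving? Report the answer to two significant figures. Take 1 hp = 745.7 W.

0.21

Converting, Q̇_C = 145.0 hp = 108.1 kW, so COP_actual = Q̇_C/Ẇ = 108.1/78.00 = 1.386.
In absolute terms T_C = 276.15 K and T_H = 317.59 K, so ΔT = 41.44 K.
COP_Carnot = T_C/ΔT = 276.15/41.44 = 6.663.
η_II = COP_actual/COP_Carnot = 1.386/6.663 = 0.2080.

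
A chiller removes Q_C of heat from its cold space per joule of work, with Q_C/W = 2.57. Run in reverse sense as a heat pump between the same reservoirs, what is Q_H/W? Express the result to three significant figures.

The first law on one cycle gives Q_H = Q_C + W, so Q_H/W = Q_C/W + 1.
COP_HP = COP_R + 1 = 2.57 + 1 = 3.57.

3.57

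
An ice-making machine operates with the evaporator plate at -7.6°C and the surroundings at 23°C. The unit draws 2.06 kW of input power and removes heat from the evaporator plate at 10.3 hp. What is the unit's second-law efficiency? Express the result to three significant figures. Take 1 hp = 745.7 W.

Converting, Q̇_C = 10.30 hp = 7.681 kW, so COP_actual = Q̇_C/Ẇ = 7.681/2.060 = 3.729.
In absolute terms T_C = 265.55 K and T_H = 296.15 K, so ΔT = 30.60 K.
COP_Carnot = T_C/ΔT = 265.55/30.60 = 8.678.
η_II = COP_actual/COP_Carnot = 3.729/8.678 = 0.4296.

0.430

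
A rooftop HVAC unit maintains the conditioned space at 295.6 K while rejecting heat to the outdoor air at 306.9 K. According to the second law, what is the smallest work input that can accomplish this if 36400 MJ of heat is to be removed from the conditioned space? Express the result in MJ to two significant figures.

1400 MJ

The reservoir spacing is ΔT = 306.9 − 295.6 = 11.30 K.
The reversible limit is COP_R = T_C/ΔT = 26.16, so W_min = Q_C/COP = Q_C·ΔT/T_C.
W_min = 36400 × 11.30/295.60 = 1391 MJ.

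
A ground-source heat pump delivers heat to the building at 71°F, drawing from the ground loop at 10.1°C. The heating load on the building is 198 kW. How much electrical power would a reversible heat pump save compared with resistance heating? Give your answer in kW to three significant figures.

190 kW

In absolute terms T_C = 283.25 K and T_H = 294.82 K, so ΔT = 11.57 K.
COP_Carnot = T_H/ΔT = 294.82/11.57 = 25.49.
Resistance heating needs Ẇ_res = Q̇_H = 198.0 kW; the reversible heat pump needs only Ẇ_hp = Q̇_H/COP = 7.768 kW.
Saving = 198.0 − 7.768 = 190.2 kW.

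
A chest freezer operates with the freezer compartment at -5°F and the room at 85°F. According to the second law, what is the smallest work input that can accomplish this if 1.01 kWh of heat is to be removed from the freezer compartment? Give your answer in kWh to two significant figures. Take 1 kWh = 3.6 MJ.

In absolute terms T_C = 252.59 K and T_H = 302.59 K, so ΔT = 50.00 K.
The reversible limit is COP_R = T_C/ΔT = 5.052, so W_min = Q_C/COP = Q_C·ΔT/T_C.
W_min = 1.010 × 50.00/252.59 = 0.1999 kWh.

0.20 kWh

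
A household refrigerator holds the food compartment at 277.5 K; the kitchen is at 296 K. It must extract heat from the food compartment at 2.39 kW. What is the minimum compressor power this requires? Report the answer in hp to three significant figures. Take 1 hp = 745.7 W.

0.214 hp

The reservoir spacing is ΔT = 296 − 277.5 = 18.50 K.
COP_Carnot = T_C/ΔT = 277.50/18.50 = 15.00.
Ẇ_min = Q̇/COP_Carnot = 2.390/15.00 = 0.1593 kW = 0.2137 hp.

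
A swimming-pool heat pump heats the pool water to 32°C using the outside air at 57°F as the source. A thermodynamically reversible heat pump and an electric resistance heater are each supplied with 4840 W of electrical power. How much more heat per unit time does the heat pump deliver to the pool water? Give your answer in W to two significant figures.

In absolute terms T_C = 287.04 K and T_H = 305.15 K, so ΔT = 18.11 K.
COP_Carnot = T_H/ΔT = 305.15/18.11 = 16.85.
The heat pump delivers Q̇_H = COP × Ẇ = 81550 W; the resistance heater delivers Ẇ = 4840 W.
Extra = (COP − 1)·Ẇ = 76710 W.

77000 W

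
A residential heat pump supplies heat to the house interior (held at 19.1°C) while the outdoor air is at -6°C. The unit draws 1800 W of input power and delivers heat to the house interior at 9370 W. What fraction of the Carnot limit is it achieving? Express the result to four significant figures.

0.4471

COP_actual = Q̇_H/Ẇ = 9370/1800 = 5.206.
In absolute terms T_C = 267.15 K and T_H = 292.25 K, so ΔT = 25.10 K.
COP_Carnot = T_H/ΔT = 292.25/25.10 = 11.64.
η_II = COP_actual/COP_Carnot = 5.206/11.64 = 0.4471.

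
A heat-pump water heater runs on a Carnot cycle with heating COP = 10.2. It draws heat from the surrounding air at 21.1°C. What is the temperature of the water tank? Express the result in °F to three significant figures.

128 °F

COP_HP = T_H/(T_H − T_C) rearranges to T_H = COP·T_C/(COP − 1).
With T_C = 294.25 K, T_H = 10.2 × 294.25/9.200 = 326.23 K.
Converting, 326.23 K = 127.55°F.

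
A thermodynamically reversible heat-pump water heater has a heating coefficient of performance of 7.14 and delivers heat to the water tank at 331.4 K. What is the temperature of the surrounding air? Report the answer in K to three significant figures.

COP_HP = T_H/(T_H − T_C) gives T_H − T_C = T_H/COP.
With T_H = 331.40 K, T_C = 331.40 × (1 − 1/7.14) = 284.99 K.

285 K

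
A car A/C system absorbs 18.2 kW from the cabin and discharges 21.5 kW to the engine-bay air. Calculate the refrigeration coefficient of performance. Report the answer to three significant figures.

5.52

The first law gives Q̇_H = Q̇_C + Ẇ, so the three rates are Q̇_C = 18.20, Q̇_H = 21.50, Ẇ = 3.300 kW.
COP_R = Q̇_C/Ẇ = 18.20/3.300 = 5.515.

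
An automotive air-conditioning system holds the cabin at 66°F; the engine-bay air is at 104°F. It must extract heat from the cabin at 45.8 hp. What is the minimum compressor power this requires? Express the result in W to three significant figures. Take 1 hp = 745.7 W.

In absolute terms T_C = 292.04 K and T_H = 313.15 K, so ΔT = 21.11 K.
COP_Carnot = T_C/ΔT = 292.04/21.11 = 13.83.
Ẇ_min = Q̇/COP_Carnot = 45.80/13.83 = 3.311 hp = 2469 W.

2470 W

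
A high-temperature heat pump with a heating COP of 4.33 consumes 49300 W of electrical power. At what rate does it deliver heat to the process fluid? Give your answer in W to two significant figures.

Q̇_H = COP_HP × Ẇ = 4.33 × 49300 = 213500 W.

210000 W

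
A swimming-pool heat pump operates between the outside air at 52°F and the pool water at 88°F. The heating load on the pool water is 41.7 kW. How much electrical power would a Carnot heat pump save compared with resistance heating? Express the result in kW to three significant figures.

In absolute terms T_C = 284.26 K and T_H = 304.26 K, so ΔT = 20.00 K.
COP_Carnot = T_H/ΔT = 304.26/20.00 = 15.21.
Resistance heating needs Ẇ_res = Q̇_H = 41.70 kW; the reversible heat pump needs only Ẇ_hp = Q̇_H/COP = 2.741 kW.
Saving = 41.70 − 2.741 = 38.96 kW.

39.0 kW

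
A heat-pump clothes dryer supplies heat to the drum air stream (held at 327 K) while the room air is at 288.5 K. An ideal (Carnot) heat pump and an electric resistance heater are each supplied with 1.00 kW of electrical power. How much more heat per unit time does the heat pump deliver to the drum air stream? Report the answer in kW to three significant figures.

7.49 kW

The reservoir spacing is ΔT = 327 − 288.5 = 38.50 K.
COP_Carnot = T_H/ΔT = 327.00/38.50 = 8.494.
The heat pump delivers Q̇_H = COP × Ẇ = 8.494 kW; the resistance heater delivers Ẇ = 1.000 kW.
Extra = (COP − 1)·Ẇ = 7.494 kW.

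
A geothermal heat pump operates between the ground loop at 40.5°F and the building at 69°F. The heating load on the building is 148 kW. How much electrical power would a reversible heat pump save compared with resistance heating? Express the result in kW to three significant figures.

140 kW

In absolute terms T_C = 277.87 K and T_H = 293.71 K, so ΔT = 15.83 K.
COP_Carnot = T_H/ΔT = 293.71/15.83 = 18.55.
Resistance heating needs Ẇ_res = Q̇_H = 148.0 kW; the reversible heat pump needs only Ẇ_hp = Q̇_H/COP = 7.979 kW.
Saving = 148.0 − 7.979 = 140.0 kW.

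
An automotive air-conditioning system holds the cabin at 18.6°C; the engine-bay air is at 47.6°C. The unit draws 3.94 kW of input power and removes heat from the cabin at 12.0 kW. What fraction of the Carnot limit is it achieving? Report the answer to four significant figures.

0.3027

COP_actual = Q̇_C/Ẇ = 12.00/3.940 = 3.046.
In absolute terms T_C = 291.75 K and T_H = 320.75 K, so ΔT = 29.00 K.
COP_Carnot = T_C/ΔT = 291.75/29.00 = 10.06.
η_II = COP_actual/COP_Carnot = 3.046/10.06 = 0.3027.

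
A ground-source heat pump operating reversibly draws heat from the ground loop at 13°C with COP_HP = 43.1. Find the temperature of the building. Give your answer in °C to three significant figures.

COP_HP = T_H/(T_H − T_C) rearranges to T_H = COP·T_C/(COP − 1).
With T_C = 286.15 K, T_H = 43.1 × 286.15/42.10 = 292.95 K.
Converting, 292.95 K = 19.80°C.

19.8 °C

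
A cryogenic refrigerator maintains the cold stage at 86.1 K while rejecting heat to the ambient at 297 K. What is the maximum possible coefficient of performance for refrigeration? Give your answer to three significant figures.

0.408

The reservoir spacing is ΔT = 297 − 86.1 = 210.9 K.
For a reversible cycle, COP_Carnot = T_C/ΔT = 86.10/210.9 = 0.4083.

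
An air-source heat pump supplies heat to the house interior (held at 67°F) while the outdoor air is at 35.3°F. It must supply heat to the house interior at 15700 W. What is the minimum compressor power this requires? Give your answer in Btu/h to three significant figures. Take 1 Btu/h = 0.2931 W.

3220 Btu/h

In absolute terms T_C = 274.98 K and T_H = 292.59 K, so ΔT = 17.61 K.
COP_Carnot = T_H/ΔT = 292.59/17.61 = 16.61.
Ẇ_min = Q̇/COP_Carnot = 15700/16.61 = 945.0 W = 3224 Btu/h.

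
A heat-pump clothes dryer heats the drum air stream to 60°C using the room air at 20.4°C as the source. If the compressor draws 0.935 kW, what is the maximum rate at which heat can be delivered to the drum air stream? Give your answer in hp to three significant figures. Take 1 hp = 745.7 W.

In absolute terms T_C = 293.55 K and T_H = 333.15 K, so ΔT = 39.60 K.
COP_Carnot = T_H/ΔT = 333.15/39.60 = 8.413.
Q̇_max = COP_Carnot × Ẇ = 8.413 × 0.9350 kW = 7.866 kW = 10.55 hp.

10.5 hp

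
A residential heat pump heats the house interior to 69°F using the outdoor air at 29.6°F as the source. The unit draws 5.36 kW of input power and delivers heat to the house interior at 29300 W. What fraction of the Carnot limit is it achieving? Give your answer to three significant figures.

0.407

Converting, Q̇_H = 29300 W = 29.30 kW, so COP_actual = Q̇_H/Ẇ = 29.30/5.360 = 5.466.
In absolute terms T_C = 271.82 K and T_H = 293.71 K, so ΔT = 21.89 K.
COP_Carnot = T_H/ΔT = 293.71/21.89 = 13.42.
η_II = COP_actual/COP_Carnot = 5.466/13.42 = 0.4074.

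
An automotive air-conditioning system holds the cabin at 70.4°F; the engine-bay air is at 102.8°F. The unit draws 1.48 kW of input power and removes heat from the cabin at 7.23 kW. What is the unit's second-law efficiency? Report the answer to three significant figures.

0.299

COP_actual = Q̇_C/Ẇ = 7.230/1.480 = 4.885.
In absolute terms T_C = 294.48 K and T_H = 312.48 K, so ΔT = 18.00 K.
COP_Carnot = T_C/ΔT = 294.48/18.00 = 16.36.
η_II = COP_actual/COP_Carnot = 4.885/16.36 = 0.2986.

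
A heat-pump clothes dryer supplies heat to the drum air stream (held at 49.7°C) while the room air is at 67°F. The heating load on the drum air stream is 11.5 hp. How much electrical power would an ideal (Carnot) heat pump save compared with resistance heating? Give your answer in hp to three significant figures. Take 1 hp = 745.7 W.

In absolute terms T_C = 292.59 K and T_H = 322.85 K, so ΔT = 30.26 K.
COP_Carnot = T_H/ΔT = 322.85/30.26 = 10.67.
Resistance heating needs Ẇ_res = Q̇_H = 11.50 hp; the reversible heat pump needs only Ẇ_hp = Q̇_H/COP = 1.078 hp.
Saving = 11.50 − 1.078 = 10.42 hp.

10.4 hp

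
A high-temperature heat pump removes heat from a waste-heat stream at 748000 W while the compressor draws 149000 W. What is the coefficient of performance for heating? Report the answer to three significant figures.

The first law gives Q̇_H = Q̇_C + Ẇ, so the three rates are Q̇_C = 748000, Q̇_H = 897000, Ẇ = 149000 W.
COP_HP = Q̇_H/Ẇ = 897000/149000 = 6.020.

6.02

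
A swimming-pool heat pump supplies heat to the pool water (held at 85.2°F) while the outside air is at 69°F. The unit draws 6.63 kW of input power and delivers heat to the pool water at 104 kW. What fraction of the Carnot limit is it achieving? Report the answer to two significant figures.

0.47

COP_actual = Q̇_H/Ẇ = 104.0/6.630 = 15.69.
In absolute terms T_C = 293.71 K and T_H = 302.71 K, so ΔT = 9.000 K.
COP_Carnot = T_H/ΔT = 302.71/9.000 = 33.63.
η_II = COP_actual/COP_Carnot = 15.69/33.63 = 0.4664.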